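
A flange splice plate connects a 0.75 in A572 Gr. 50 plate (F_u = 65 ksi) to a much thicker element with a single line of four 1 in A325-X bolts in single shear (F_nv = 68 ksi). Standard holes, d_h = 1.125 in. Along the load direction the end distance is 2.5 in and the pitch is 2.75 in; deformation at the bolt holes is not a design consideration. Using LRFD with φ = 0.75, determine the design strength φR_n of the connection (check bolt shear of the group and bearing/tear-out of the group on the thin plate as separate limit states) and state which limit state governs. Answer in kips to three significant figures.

160 kips (bolt shear governs)

Bolt shear: A_b = π·1²/4 = 0.7854 in²; R_n = 68 × 0.7854 × 4 × 1 = 213.6 kips → 0.75 × 213.6 = 160 kips.
Bearing (1.5 l_c t F_u ≤ 3.0 d t F_u): upper limit = 3.0·1·0.75·65 = 146.2 kips.
  Edge l_c = 2.5 − 1.125/2 = 1.938 → r_n = 141.7 kips; interior l_c = 2.75 − 1.125 = 1.625 → r_n = 118.8 kips.
  R_n,bearing = 1·141.7 + 3·118.8 = 498.2 kips → 0.75 × 498.2 = 374 kips.
Bolt shear governs: 160 kips.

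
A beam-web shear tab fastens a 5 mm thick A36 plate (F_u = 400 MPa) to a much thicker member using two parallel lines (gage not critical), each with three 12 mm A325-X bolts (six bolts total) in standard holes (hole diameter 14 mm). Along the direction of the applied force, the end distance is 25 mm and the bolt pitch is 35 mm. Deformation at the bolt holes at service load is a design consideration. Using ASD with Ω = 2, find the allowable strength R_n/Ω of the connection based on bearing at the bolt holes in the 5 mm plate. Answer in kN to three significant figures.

Per bolt r_n = 1.2 l_c t F_u ≤ 2.4 d t F_u; upper limit = 2.4 × 12 × 5 × 400 / 1000 = 57.6 kN.
Edge bolt: l_c = 25 − 14/2 = 18 mm → 1.2 × 18 × 5 × 400 / 1000 = 43.2 → r_n = 43.2 kN.
Interior bolts: l_c = 35 − 14 = 21 mm → 1.2 × 21 × 5 × 400 / 1000 = 50.4 → r_n = 50.4 kN.
R_n = 2 × 43.2 + 4 × 50.4 = 288 kN.
Allowable strength R_n/Ω = 288 / 2 = 144 kN.

144 kN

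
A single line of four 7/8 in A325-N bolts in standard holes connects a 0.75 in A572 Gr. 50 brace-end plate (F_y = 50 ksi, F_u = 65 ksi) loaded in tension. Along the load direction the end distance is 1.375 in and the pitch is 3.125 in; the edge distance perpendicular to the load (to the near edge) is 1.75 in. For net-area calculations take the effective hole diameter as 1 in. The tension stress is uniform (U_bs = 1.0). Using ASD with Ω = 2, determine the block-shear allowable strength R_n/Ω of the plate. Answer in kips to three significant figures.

136 kips

Shear plane L_v = 1.375 + 3·3.125 = 10.75 in; A_gv = 10.75 × 0.75 = 8.062 in².
A_nv = (10.75 − 3.5·1) × 0.75 = 5.438 in².
A_nt = (1.75 − 0.5·1) × 0.75 = 0.9375 in².
0.6 F_u A_nv = 212.1 kips; 0.6 F_y A_gv = 241.9 kips → shear rupture governs the shear term.
R_n = 212.1 + 1.0 × 65 × 0.9375 = 273 kips.
Allowable strength R_n/Ω = 273 / 2 = 136 kips.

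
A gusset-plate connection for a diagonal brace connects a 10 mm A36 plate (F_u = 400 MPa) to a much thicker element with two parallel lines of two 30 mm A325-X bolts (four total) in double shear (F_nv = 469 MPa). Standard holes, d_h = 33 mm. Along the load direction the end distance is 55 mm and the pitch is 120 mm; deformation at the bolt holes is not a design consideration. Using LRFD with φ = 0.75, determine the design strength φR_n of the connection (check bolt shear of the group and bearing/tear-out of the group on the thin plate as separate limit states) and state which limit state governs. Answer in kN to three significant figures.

886 kN (bearing governs)

Bolt shear: A_b = π·30²/4 = 706.9 mm²; R_n = 469 × 706.9 × 4 × 2 / 1000 = 2652 kN → 0.75 × 2652 = 1990 kN.
Bearing (1.5 l_c t F_u ≤ 3.0 d t F_u): upper limit = 3.0·30·10·400 / 1000 = 360 kN.
  Edge l_c = 55 − 33/2 = 38.5 → r_n = 231 kN; interior l_c = 120 − 33 = 87 → r_n = 360 kN.
  R_n,bearing = 2·231 + 2·360 = 1182 kN → 0.75 × 1182 = 886 kN.
Bearing governs: 886 kN.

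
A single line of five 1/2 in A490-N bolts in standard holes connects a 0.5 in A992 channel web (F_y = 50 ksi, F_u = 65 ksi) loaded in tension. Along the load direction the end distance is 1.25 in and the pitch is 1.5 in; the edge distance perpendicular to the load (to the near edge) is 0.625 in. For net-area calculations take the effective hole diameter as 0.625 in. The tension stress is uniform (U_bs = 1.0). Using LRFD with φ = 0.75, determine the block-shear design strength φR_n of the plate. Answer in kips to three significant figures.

72.5 kips

Shear plane L_v = 1.25 + 4·1.5 = 7.25 in; A_gv = 7.25 × 0.5 = 3.625 in².
A_nv = (7.25 − 4.5·0.625) × 0.5 = 2.219 in².
A_nt = (0.625 − 0.5·0.625) × 0.5 = 0.1562 in².
0.6 F_u A_nv = 86.53 kips; 0.6 F_y A_gv = 108.8 kips → shear rupture governs the shear term.
R_n = 86.53 + 1.0 × 65 × 0.1562 = 96.69 kips.
Design strength φR_n = 0.75 × 96.69 = 72.5 kips.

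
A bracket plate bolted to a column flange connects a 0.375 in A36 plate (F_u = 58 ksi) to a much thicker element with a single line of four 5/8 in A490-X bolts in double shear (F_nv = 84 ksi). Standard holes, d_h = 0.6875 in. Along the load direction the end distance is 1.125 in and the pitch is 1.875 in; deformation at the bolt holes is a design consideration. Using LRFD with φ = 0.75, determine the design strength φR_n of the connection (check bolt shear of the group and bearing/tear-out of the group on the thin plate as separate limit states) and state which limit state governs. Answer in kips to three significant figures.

Bolt shear: A_b = π·0.625²/4 = 0.3068 in²; R_n = 84 × 0.3068 × 4 × 2 = 206.2 kips → 0.75 × 206.2 = 155 kips.
Bearing (1.2 l_c t F_u ≤ 2.4 d t F_u): upper limit = 2.4·0.625·0.375·58 = 32.62 kips.
  Edge l_c = 1.125 − 0.6875/2 = 0.7812 → r_n = 20.39 kips; interior l_c = 1.875 − 0.6875 = 1.188 → r_n = 30.99 kips.
  R_n,bearing = 1·20.39 + 3·30.99 = 113.4 kips → 0.75 × 113.4 = 85 kips.
Bearing governs: 85 kips.

85 kips (bearing governs)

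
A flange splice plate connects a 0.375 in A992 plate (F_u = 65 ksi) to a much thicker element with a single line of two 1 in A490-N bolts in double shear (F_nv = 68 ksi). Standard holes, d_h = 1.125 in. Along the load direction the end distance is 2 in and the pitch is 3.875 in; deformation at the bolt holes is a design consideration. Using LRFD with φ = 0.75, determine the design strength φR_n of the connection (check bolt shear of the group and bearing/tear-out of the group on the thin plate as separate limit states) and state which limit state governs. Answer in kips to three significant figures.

Bolt shear: A_b = π·1²/4 = 0.7854 in²; R_n = 68 × 0.7854 × 2 × 2 = 213.6 kips → 0.75 × 213.6 = 160 kips.
Bearing (1.2 l_c t F_u ≤ 2.4 d t F_u): upper limit = 2.4·1·0.375·65 = 58.5 kips.
  Edge l_c = 2 − 1.125/2 = 1.438 → r_n = 42.05 kips; interior l_c = 3.875 − 1.125 = 2.75 → r_n = 58.5 kips.
  R_n,bearing = 1·42.05 + 1·58.5 = 100.5 kips → 0.75 × 100.5 = 75.4 kips.
Bearing governs: 75.4 kips.

75.4 kips (bearing governs)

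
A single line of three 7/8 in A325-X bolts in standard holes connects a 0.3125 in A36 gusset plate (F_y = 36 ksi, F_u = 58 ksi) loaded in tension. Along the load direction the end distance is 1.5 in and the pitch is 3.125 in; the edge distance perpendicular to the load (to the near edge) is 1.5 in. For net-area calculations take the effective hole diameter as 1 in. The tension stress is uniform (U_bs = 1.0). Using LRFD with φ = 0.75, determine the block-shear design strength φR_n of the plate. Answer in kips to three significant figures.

52.8 kips

Shear plane L_v = 1.5 + 2·3.125 = 7.75 in; A_gv = 7.75 × 0.3125 = 2.422 in².
A_nv = (7.75 − 2.5·1) × 0.3125 = 1.641 in².
A_nt = (1.5 − 0.5·1) × 0.3125 = 0.3125 in².
0.6 F_u A_nv = 57.09 kips; 0.6 F_y A_gv = 52.31 kips → shear yielding governs the shear term.
R_n = 52.31 + 1.0 × 58 × 0.3125 = 70.44 kips.
Design strength φR_n = 0.75 × 70.44 = 52.8 kips.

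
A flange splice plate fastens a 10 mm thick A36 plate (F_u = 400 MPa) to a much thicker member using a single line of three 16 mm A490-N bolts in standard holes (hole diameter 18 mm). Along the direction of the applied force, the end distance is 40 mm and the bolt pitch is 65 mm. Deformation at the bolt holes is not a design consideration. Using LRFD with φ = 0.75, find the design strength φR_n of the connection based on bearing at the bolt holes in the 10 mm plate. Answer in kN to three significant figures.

428 kN

Per bolt r_n = 1.5 l_c t F_u ≤ 3.0 d t F_u; upper limit = 3.0 × 16 × 10 × 400 / 1000 = 192 kN.
Edge bolt: l_c = 40 − 18/2 = 31 mm → 1.5 × 31 × 10 × 400 / 1000 = 186 → r_n = 186 kN.
Interior bolts: l_c = 65 − 18 = 47 mm → 1.5 × 47 × 10 × 400 / 1000 = 282 → r_n = 192 kN.
R_n = 1 × 186 + 2 × 192 = 570 kN.
Design strength φR_n = 0.75 × 570 = 428 kN.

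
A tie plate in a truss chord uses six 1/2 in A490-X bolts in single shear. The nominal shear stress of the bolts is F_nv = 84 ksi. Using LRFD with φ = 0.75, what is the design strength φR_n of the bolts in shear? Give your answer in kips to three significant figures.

74.2 kips

A_b = π × 0.5² / 4 = 0.1963 in².
R_n = F_nv · A_b · n · n_s = 84 × 0.1963 × 6 × 1 = 98.96 kips.
Design strength φR_n = 0.75 × 98.96 = 74.2 kips.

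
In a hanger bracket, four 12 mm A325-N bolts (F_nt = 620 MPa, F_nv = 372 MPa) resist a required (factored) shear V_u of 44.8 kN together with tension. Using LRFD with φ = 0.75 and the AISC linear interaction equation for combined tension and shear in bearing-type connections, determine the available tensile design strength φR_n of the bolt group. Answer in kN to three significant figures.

A_b = π·12²/4 = 113.1 mm²; f_rv = 44.8 × 1000 / (4 × 113.1) = 99.03 MPa.
F'_nt = 1.3 F_nt − (F_nt / φF_nv) f_rv = 1.3·620 − (620/(0.75·372))·99.03 = 585.9 MPa, capped at F_nt → F'_nt = 585.9 MPa.
R_n = F'_nt · A_b · n = 585.9 × 113.1 × 4 / 1000 = 265.1 kN.
Design strength φR_n = 0.75 × 265.1 = 199 kN.

199 kN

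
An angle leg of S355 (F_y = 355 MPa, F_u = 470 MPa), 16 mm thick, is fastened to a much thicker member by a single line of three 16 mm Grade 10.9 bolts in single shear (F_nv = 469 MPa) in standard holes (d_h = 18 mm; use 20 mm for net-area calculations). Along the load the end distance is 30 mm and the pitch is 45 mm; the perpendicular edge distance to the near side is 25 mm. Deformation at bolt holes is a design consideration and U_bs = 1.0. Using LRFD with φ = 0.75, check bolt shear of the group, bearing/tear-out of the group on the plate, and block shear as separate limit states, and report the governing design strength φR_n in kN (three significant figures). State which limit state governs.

212 kN (bolt shear governs)

Bolt shear: A_b = π·16²/4 = 201.1 mm²; R_n = 469 × 201.1 × 3 × 1 / 1000 = 282.9 kN → 0.75 × 282.9 = 212 kN.
Bearing: edge l_c = 21, r_n = 189.5 kN; interior l_c = 27, r_n = 243.6 kN; R_n = 189.5 + 2·243.6 = 676.8 kN → 508 kN.
Block shear: A_gv = 1920, A_nv = 1120, A_nt = 240 mm²; R_n = min(0.6F_uA_nv, 0.6F_yA_gv) + U_bs·F_u·A_nt = 428.6 kN → 321 kN.
Bolt shear governs: 212 kN.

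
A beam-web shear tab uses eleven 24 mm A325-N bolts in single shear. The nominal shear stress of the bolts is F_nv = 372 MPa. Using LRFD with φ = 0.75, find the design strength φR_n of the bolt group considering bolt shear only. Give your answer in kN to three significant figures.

A_b = π × 24² / 4 = 452.4 mm².
R_n = F_nv · A_b · n · n_s = 372 × 452.4 × 11 × 1 / 1000 = 1851 kN.
Design strength φR_n = 0.75 × 1851 = 1390 kN.

1390 kN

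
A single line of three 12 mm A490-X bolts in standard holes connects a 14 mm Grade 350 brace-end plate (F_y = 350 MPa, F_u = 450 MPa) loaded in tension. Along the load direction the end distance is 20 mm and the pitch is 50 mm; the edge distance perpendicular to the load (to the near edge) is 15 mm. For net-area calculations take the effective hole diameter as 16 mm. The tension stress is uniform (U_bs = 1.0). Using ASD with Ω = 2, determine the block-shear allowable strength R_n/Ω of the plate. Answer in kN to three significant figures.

Shear plane L_v = 20 + 2·50 = 120 mm; A_gv = 120 × 14 = 1680 mm².
A_nv = (120 − 2.5·16) × 14 = 1120 mm².
A_nt = (15 − 0.5·16) × 14 = 98 mm².
0.6 F_u A_nv = 302.4 kN; 0.6 F_y A_gv = 352.8 kN → shear rupture governs the shear term.
R_n = 302.4 + 1.0 × 450 × 98 / 1000 = 346.5 kN.
Allowable strength R_n/Ω = 346.5 / 2 = 173 kN.

173 kN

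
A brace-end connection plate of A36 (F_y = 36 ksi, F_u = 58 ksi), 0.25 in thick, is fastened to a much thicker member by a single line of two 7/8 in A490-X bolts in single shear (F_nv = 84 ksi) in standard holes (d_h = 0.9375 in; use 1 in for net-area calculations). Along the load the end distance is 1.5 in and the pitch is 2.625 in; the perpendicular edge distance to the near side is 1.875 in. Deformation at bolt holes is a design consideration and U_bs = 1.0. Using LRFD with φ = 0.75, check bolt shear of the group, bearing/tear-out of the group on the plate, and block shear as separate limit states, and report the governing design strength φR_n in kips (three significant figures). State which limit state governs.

Bolt shear: A_b = π·0.875²/4 = 0.6013 in²; R_n = 84 × 0.6013 × 2 × 1 = 101 kips → 0.75 × 101 = 75.8 kips.
Bearing: edge l_c = 1.031, r_n = 17.94 kips; interior l_c = 1.688, r_n = 29.36 kips; R_n = 17.94 + 1·29.36 = 47.31 kips → 35.5 kips.
Block shear: A_gv = 1.031, A_nv = 0.6562, A_nt = 0.3438 in²; R_n = min(0.6F_uA_nv, 0.6F_yA_gv) + U_bs·F_u·A_nt = 42.21 kips → 31.7 kips.
Block shear governs: 31.7 kips.

31.7 kips (block shear governs)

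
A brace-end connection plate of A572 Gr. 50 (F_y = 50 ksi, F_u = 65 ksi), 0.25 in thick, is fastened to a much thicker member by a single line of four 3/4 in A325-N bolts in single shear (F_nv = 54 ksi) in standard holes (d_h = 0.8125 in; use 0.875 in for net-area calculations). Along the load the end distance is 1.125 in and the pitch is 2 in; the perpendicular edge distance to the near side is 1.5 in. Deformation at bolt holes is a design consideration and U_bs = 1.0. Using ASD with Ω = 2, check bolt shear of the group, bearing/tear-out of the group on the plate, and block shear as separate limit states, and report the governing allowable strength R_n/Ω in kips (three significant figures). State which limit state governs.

Bolt shear: A_b = π·0.75²/4 = 0.4418 in²; R_n = 54 × 0.4418 × 4 × 1 = 95.43 kips → 95.43 / 2 = 47.7 kips.
Bearing: edge l_c = 0.7188, r_n = 14.02 kips; interior l_c = 1.188, r_n = 23.16 kips; R_n = 14.02 + 3·23.16 = 83.48 kips → 41.7 kips.
Block shear: A_gv = 1.781, A_nv = 1.016, A_nt = 0.2656 in²; R_n = min(0.6F_uA_nv, 0.6F_yA_gv) + U_bs·F_u·A_nt = 56.88 kips → 28.4 kips.
Block shear governs: 28.4 kips.

28.4 kips (block shear governs)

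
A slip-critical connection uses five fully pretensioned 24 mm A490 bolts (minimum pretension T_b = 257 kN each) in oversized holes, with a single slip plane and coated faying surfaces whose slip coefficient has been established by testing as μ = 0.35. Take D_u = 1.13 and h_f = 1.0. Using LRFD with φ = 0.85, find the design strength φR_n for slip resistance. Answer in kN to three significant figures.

432 kN

R_n = μ · D_u · h_f · T_b · n_s · n_b = 0.35 × 1.13 × 1.0 × 257 × 1 × 5 = 508.2 kN.
Design strength φR_n = 0.85 × 508.2 = 432 kN.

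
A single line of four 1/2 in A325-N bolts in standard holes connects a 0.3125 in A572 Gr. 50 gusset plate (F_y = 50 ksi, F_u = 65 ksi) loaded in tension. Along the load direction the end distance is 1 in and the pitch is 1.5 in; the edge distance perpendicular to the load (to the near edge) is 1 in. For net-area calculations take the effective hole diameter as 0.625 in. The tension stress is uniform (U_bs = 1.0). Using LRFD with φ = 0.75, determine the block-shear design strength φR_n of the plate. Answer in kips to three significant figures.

Shear plane L_v = 1 + 3·1.5 = 5.5 in; A_gv = 5.5 × 0.3125 = 1.719 in².
A_nv = (5.5 − 3.5·0.625) × 0.3125 = 1.035 in².
A_nt = (1 − 0.5·0.625) × 0.3125 = 0.2148 in².
0.6 F_u A_nv = 40.37 kips; 0.6 F_y A_gv = 51.56 kips → shear rupture governs the shear term.
R_n = 40.37 + 1.0 × 65 × 0.2148 = 54.34 kips.
Design strength φR_n = 0.75 × 54.34 = 40.8 kips.

40.8 kips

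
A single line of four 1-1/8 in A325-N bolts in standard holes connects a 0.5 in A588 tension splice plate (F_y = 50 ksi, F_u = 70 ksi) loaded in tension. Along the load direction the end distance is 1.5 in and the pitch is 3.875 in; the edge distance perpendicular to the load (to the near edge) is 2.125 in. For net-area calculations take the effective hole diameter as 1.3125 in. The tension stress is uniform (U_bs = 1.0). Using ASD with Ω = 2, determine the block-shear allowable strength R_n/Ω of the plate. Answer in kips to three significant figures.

115 kips

Shear plane L_v = 1.5 + 3·3.875 = 13.12 in; A_gv = 13.12 × 0.5 = 6.562 in².
A_nv = (13.12 − 3.5·1.3125) × 0.5 = 4.266 in².
A_nt = (2.125 − 0.5·1.3125) × 0.5 = 0.7344 in².
0.6 F_u A_nv = 179.2 kips; 0.6 F_y A_gv = 196.9 kips → shear rupture governs the shear term.
R_n = 179.2 + 1.0 × 70 × 0.7344 = 230.6 kips.
Allowable strength R_n/Ω = 230.6 / 2 = 115 kips.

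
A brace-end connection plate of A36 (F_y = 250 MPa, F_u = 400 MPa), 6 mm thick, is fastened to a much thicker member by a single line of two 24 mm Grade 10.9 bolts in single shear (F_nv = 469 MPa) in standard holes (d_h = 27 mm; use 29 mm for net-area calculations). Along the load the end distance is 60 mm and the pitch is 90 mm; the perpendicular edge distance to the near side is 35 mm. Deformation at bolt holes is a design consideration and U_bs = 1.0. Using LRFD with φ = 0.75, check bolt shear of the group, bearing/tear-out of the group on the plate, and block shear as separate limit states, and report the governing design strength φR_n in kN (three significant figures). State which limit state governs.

Bolt shear: A_b = π·24²/4 = 452.4 mm²; R_n = 469 × 452.4 × 2 × 1 / 1000 = 424.3 kN → 0.75 × 424.3 = 318 kN.
Bearing: edge l_c = 46.5, r_n = 133.9 kN; interior l_c = 63, r_n = 138.2 kN; R_n = 133.9 + 1·138.2 = 272.2 kN → 204 kN.
Block shear: A_gv = 900, A_nv = 639, A_nt = 123 mm²; R_n = min(0.6F_uA_nv, 0.6F_yA_gv) + U_bs·F_u·A_nt = 184.2 kN → 138 kN.
Block shear governs: 138 kN.

138 kN (block shear governs)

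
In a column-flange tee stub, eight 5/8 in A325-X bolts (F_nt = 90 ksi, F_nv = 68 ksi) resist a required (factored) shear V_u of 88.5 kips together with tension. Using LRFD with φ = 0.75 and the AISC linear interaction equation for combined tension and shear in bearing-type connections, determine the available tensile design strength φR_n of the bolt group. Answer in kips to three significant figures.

98.2 kips

A_b = π·0.625²/4 = 0.3068 in²; f_rv = 88.5 / (8 × 0.3068) = 36.06 ksi.
F'_nt = 1.3 F_nt − (F_nt / φF_nv) f_rv = 1.3·90 − (90/(0.75·68))·36.06 = 53.37 ksi, capped at F_nt → F'_nt = 53.37 ksi.
R_n = F'_nt · A_b · n = 53.37 × 0.3068 × 8 = 131 kips.
Design strength φR_n = 0.75 × 131 = 98.2 kips.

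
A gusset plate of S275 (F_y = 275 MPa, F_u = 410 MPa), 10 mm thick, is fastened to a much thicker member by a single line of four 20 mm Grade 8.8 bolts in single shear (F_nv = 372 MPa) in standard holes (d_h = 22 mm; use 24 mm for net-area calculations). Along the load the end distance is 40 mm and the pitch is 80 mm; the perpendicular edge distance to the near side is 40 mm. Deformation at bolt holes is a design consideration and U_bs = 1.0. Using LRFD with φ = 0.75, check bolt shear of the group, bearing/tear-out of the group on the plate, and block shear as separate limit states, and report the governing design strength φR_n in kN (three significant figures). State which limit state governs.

Bolt shear: A_b = π·20²/4 = 314.2 mm²; R_n = 372 × 314.2 × 4 × 1 / 1000 = 467.5 kN → 0.75 × 467.5 = 351 kN.
Bearing: edge l_c = 29, r_n = 142.7 kN; interior l_c = 58, r_n = 196.8 kN; R_n = 142.7 + 3·196.8 = 733.1 kN → 550 kN.
Block shear: A_gv = 2800, A_nv = 1960, A_nt = 280 mm²; R_n = min(0.6F_uA_nv, 0.6F_yA_gv) + U_bs·F_u·A_nt = 576.8 kN → 433 kN.
Bolt shear governs: 351 kN.

351 kN (bolt shear governs)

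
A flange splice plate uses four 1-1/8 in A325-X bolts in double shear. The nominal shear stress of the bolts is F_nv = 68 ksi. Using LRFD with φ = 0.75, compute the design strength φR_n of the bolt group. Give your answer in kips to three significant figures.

406 kips

A_b = π × 1.125² / 4 = 0.994 in².
R_n = F_nv · A_b · n · n_s = 68 × 0.994 × 4 × 2 = 540.7 kips.
Design strength φR_n = 0.75 × 540.7 = 406 kips.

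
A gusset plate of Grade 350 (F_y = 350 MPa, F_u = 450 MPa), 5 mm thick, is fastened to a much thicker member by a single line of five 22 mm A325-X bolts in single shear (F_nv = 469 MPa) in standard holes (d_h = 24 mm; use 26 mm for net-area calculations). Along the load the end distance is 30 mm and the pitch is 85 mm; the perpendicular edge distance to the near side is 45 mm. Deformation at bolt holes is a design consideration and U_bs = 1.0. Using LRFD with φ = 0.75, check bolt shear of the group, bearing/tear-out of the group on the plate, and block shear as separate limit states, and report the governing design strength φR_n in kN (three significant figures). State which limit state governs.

Bolt shear: A_b = π·22²/4 = 380.1 mm²; R_n = 469 × 380.1 × 5 × 1 / 1000 = 891.4 kN → 0.75 × 891.4 = 669 kN.
Bearing: edge l_c = 18, r_n = 48.6 kN; interior l_c = 61, r_n = 118.8 kN; R_n = 48.6 + 4·118.8 = 523.8 kN → 393 kN.
Block shear: A_gv = 1850, A_nv = 1265, A_nt = 160 mm²; R_n = min(0.6F_uA_nv, 0.6F_yA_gv) + U_bs·F_u·A_nt = 413.6 kN → 310 kN.
Block shear governs: 310 kN.

310 kN (block shear governs)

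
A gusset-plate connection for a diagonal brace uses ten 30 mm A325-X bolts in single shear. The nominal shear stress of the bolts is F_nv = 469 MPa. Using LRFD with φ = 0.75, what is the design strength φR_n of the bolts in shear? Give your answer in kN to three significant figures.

2490 kN

A_b = π × 30² / 4 = 706.9 mm².
R_n = F_nv · A_b · n · n_s = 469 × 706.9 × 10 × 1 / 1000 = 3315 kN.
Design strength φR_n = 0.75 × 3315 = 2490 kN.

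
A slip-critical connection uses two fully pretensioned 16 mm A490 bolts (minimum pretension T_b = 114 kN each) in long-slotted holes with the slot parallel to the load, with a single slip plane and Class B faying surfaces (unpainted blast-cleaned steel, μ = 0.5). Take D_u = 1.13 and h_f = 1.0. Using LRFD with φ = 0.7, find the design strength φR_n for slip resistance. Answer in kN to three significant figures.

R_n = μ · D_u · h_f · T_b · n_s · n_b = 0.5 × 1.13 × 1.0 × 114 × 1 × 2 = 128.8 kN.
Design strength φR_n = 0.7 × 128.8 = 90.2 kN.

90.2 kN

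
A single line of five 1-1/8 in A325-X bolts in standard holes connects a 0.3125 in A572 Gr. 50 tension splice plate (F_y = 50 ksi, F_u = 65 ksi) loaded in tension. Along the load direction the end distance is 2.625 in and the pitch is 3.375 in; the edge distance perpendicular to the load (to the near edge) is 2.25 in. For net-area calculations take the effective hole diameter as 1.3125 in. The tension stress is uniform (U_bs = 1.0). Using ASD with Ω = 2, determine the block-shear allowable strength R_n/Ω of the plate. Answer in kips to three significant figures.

Shear plane L_v = 2.625 + 4·3.375 = 16.12 in; A_gv = 16.12 × 0.3125 = 5.039 in².
A_nv = (16.12 − 4.5·1.3125) × 0.3125 = 3.193 in².
A_nt = (2.25 − 0.5·1.3125) × 0.3125 = 0.498 in².
0.6 F_u A_nv = 124.5 kips; 0.6 F_y A_gv = 151.2 kips → shear rupture governs the shear term.
R_n = 124.5 + 1.0 × 65 × 0.498 = 156.9 kips.
Allowable strength R_n/Ω = 156.9 / 2 = 78.5 kips.

78.5 kips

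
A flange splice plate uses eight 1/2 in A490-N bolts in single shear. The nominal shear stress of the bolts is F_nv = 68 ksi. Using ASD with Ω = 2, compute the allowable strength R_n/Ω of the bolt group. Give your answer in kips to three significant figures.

53.4 kips

A_b = π × 0.5² / 4 = 0.1963 in².
R_n = F_nv · A_b · n · n_s = 68 × 0.1963 × 8 × 1 = 106.8 kips.
Allowable strength R_n/Ω = 106.8 / 2 = 53.4 kips.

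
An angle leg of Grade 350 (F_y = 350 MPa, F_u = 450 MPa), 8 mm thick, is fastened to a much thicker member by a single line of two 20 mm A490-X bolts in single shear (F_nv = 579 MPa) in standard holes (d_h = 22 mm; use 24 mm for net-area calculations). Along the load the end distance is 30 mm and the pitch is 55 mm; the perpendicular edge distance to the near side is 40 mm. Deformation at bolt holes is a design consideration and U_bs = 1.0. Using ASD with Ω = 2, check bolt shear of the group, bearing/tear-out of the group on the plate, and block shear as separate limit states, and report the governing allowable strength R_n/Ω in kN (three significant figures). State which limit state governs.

103 kN (block shear governs)

Bolt shear: A_b = π·20²/4 = 314.2 mm²; R_n = 579 × 314.2 × 2 × 1 / 1000 = 363.8 kN → 363.8 / 2 = 182 kN.
Bearing: edge l_c = 19, r_n = 82.08 kN; interior l_c = 33, r_n = 142.6 kN; R_n = 82.08 + 1·142.6 = 224.6 kN → 112 kN.
Block shear: A_gv = 680, A_nv = 392, A_nt = 224 mm²; R_n = min(0.6F_uA_nv, 0.6F_yA_gv) + U_bs·F_u·A_nt = 206.6 kN → 103 kN.
Block shear governs: 103 kN.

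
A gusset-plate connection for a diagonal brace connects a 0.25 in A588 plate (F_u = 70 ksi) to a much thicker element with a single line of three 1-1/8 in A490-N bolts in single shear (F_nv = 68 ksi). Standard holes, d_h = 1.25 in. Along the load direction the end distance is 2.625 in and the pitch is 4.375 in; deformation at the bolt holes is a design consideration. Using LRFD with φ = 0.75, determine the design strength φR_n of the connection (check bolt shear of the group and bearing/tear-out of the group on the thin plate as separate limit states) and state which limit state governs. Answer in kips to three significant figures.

102 kips (bearing governs)

Bolt shear: A_b = π·1.125²/4 = 0.994 in²; R_n = 68 × 0.994 × 3 × 1 = 202.8 kips → 0.75 × 202.8 = 152 kips.
Bearing (1.2 l_c t F_u ≤ 2.4 d t F_u): upper limit = 2.4·1.125·0.25·70 = 47.25 kips.
  Edge l_c = 2.625 − 1.25/2 = 2 → r_n = 42 kips; interior l_c = 4.375 − 1.25 = 3.125 → r_n = 47.25 kips.
  R_n,bearing = 1·42 + 2·47.25 = 136.5 kips → 0.75 × 136.5 = 102 kips.
Bearing governs: 102 kips.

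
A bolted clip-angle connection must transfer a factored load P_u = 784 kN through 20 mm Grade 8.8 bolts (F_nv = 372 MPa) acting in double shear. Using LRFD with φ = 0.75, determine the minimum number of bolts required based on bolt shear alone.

A_b = π·20²/4 = 314.2 mm².
Per-bolt design strength φR_n = 0.75 × 372 × 314.2 × 2 / 1000 = 175.3 kN.
n ≥ 784 / 175.3 = 4.472 → use 5 bolts.

5 bolts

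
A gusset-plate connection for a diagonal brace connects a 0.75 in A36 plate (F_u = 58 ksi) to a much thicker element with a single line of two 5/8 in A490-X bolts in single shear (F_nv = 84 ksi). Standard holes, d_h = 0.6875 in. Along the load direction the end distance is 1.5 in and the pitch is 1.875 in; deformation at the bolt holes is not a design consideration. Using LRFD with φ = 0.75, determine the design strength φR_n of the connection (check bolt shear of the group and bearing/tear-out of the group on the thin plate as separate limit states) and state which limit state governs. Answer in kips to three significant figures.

Bolt shear: A_b = π·0.625²/4 = 0.3068 in²; R_n = 84 × 0.3068 × 2 × 1 = 51.54 kips → 0.75 × 51.54 = 38.7 kips.
Bearing (1.5 l_c t F_u ≤ 3.0 d t F_u): upper limit = 3.0·0.625·0.75·58 = 81.56 kips.
  Edge l_c = 1.5 − 0.6875/2 = 1.156 → r_n = 75.45 kips; interior l_c = 1.875 − 0.6875 = 1.188 → r_n = 77.48 kips.
  R_n,bearing = 1·75.45 + 1·77.48 = 152.9 kips → 0.75 × 152.9 = 115 kips.
Bolt shear governs: 38.7 kips.

38.7 kips (bolt shear governs)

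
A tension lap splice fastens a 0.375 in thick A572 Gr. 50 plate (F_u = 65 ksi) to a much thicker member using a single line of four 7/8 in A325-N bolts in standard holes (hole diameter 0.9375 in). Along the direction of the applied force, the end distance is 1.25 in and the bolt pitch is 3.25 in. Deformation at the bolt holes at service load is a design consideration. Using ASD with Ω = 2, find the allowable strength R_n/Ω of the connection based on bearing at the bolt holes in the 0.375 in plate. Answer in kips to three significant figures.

Per bolt r_n = 1.2 l_c t F_u ≤ 2.4 d t F_u; upper limit = 2.4 × 0.875 × 0.375 × 65 = 51.19 kips.
Edge bolt: l_c = 1.25 − 0.9375/2 = 0.7812 in → 1.2 × 0.7812 × 0.375 × 65 = 22.85 → r_n = 22.85 kips.
Interior bolts: l_c = 3.25 − 0.9375 = 2.312 in → 1.2 × 2.312 × 0.375 × 65 = 67.64 → r_n = 51.19 kips.
R_n = 1 × 22.85 + 3 × 51.19 = 176.4 kips.
Allowable strength R_n/Ω = 176.4 / 2 = 88.2 kips.

88.2 kips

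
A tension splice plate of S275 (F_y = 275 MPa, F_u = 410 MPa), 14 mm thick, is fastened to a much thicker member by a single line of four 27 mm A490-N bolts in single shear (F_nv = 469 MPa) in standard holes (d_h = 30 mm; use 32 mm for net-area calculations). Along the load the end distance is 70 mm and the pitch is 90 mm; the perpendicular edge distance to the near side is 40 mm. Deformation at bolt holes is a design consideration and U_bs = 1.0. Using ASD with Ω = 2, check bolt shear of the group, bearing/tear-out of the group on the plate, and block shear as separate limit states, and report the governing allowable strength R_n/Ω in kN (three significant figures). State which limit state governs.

Bolt shear: A_b = π·27²/4 = 572.6 mm²; R_n = 469 × 572.6 × 4 × 1 / 1000 = 1074 kN → 1074 / 2 = 537 kN.
Bearing: edge l_c = 55, r_n = 372 kN; interior l_c = 60, r_n = 372 kN; R_n = 372 + 3·372 = 1488 kN → 744 kN.
Block shear: A_gv = 4760, A_nv = 3192, A_nt = 336 mm²; R_n = min(0.6F_uA_nv, 0.6F_yA_gv) + U_bs·F_u·A_nt = 923 kN → 461 kN.
Block shear governs: 461 kN.

461 kN (block shear governs)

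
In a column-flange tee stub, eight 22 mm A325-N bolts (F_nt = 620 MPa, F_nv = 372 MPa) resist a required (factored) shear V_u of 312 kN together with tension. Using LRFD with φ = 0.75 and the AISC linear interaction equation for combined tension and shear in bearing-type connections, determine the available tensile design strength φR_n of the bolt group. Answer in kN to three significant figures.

A_b = π·22²/4 = 380.1 mm²; f_rv = 312 × 1000 / (8 × 380.1) = 102.6 MPa.
F'_nt = 1.3 F_nt − (F_nt / φF_nv) f_rv = 1.3·620 − (620/(0.75·372))·102.6 = 578 MPa, capped at F_nt → F'_nt = 578 MPa.
R_n = F'_nt · A_b · n = 578 × 380.1 × 8 / 1000 = 1758 kN.
Design strength φR_n = 0.75 × 1758 = 1320 kN.

1320 kN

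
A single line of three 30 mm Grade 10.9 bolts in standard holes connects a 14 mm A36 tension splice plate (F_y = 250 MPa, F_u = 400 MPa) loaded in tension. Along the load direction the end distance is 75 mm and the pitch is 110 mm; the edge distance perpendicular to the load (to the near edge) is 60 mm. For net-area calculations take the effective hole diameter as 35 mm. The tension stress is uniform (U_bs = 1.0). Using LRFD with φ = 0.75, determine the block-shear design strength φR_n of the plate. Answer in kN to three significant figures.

643 kN

Shear plane L_v = 75 + 2·110 = 295 mm; A_gv = 295 × 14 = 4130 mm².
A_nv = (295 − 2.5·35) × 14 = 2905 mm².
A_nt = (60 − 0.5·35) × 14 = 595 mm².
0.6 F_u A_nv = 697.2 kN; 0.6 F_y A_gv = 619.5 kN → shear yielding governs the shear term.
R_n = 619.5 + 1.0 × 400 × 595 / 1000 = 857.5 kN.
Design strength φR_n = 0.75 × 857.5 = 643 kN.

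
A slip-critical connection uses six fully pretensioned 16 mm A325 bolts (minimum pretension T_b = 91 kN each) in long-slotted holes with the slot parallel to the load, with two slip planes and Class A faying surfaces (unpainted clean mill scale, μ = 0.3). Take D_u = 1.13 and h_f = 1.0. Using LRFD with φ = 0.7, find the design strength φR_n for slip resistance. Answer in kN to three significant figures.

259 kN

R_n = μ · D_u · h_f · T_b · n_s · n_b = 0.3 × 1.13 × 1.0 × 91 × 2 × 6 = 370.2 kN.
Design strength φR_n = 0.7 × 370.2 = 259 kN.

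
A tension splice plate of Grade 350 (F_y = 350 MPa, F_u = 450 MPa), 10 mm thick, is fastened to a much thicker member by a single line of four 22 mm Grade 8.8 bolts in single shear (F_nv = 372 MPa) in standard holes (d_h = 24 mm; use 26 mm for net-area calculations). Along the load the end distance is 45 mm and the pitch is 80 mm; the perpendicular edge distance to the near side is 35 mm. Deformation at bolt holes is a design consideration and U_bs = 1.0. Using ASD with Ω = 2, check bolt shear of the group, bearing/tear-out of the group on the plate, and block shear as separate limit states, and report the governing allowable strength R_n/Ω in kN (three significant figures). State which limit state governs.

Bolt shear: A_b = π·22²/4 = 380.1 mm²; R_n = 372 × 380.1 × 4 × 1 / 1000 = 565.6 kN → 565.6 / 2 = 283 kN.
Bearing: edge l_c = 33, r_n = 178.2 kN; interior l_c = 56, r_n = 237.6 kN; R_n = 178.2 + 3·237.6 = 891 kN → 446 kN.
Block shear: A_gv = 2850, A_nv = 1940, A_nt = 220 mm²; R_n = min(0.6F_uA_nv, 0.6F_yA_gv) + U_bs·F_u·A_nt = 622.8 kN → 311 kN.
Bolt shear governs: 283 kN.

283 kN (bolt shear governs)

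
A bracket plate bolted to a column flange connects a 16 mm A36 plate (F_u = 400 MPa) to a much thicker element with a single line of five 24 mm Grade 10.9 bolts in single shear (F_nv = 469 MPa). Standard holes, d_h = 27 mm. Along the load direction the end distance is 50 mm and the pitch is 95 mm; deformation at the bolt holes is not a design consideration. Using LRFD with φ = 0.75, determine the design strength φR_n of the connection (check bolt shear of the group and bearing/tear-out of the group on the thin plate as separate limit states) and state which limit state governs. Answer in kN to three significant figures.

796 kN (bolt shear governs)

Bolt shear: A_b = π·24²/4 = 452.4 mm²; R_n = 469 × 452.4 × 5 × 1 / 1000 = 1061 kN → 0.75 × 1061 = 796 kN.
Bearing (1.5 l_c t F_u ≤ 3.0 d t F_u): upper limit = 3.0·24·16·400 / 1000 = 460.8 kN.
  Edge l_c = 50 − 27/2 = 36.5 → r_n = 350.4 kN; interior l_c = 95 − 27 = 68 → r_n = 460.8 kN.
  R_n,bearing = 1·350.4 + 4·460.8 = 2194 kN → 0.75 × 2194 = 1650 kN.
Bolt shear governs: 796 kN.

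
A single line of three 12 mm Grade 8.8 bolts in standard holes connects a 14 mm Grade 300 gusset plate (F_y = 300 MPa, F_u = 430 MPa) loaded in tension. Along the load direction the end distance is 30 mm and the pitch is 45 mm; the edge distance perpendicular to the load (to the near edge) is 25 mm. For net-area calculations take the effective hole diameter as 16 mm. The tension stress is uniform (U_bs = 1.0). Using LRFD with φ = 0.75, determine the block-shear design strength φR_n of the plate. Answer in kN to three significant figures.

Shear plane L_v = 30 + 2·45 = 120 mm; A_gv = 120 × 14 = 1680 mm².
A_nv = (120 − 2.5·16) × 14 = 1120 mm².
A_nt = (25 − 0.5·16) × 14 = 238 mm².
0.6 F_u A_nv = 289 kN; 0.6 F_y A_gv = 302.4 kN → shear rupture governs the shear term.
R_n = 289 + 1.0 × 430 × 238 / 1000 = 391.3 kN.
Design strength φR_n = 0.75 × 391.3 = 293 kN.

293 kN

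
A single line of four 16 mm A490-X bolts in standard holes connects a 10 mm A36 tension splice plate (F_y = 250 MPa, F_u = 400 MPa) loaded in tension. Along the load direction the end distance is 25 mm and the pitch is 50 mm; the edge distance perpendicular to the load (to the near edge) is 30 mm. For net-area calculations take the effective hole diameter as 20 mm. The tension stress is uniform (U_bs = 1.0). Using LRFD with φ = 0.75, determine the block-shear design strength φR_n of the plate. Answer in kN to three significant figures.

249 kN

Shear plane L_v = 25 + 3·50 = 175 mm; A_gv = 175 × 10 = 1750 mm².
A_nv = (175 − 3.5·20) × 10 = 1050 mm².
A_nt = (30 − 0.5·20) × 10 = 200 mm².
0.6 F_u A_nv = 252 kN; 0.6 F_y A_gv = 262.5 kN → shear rupture governs the shear term.
R_n = 252 + 1.0 × 400 × 200 / 1000 = 332 kN.
Design strength φR_n = 0.75 × 332 = 249 kN.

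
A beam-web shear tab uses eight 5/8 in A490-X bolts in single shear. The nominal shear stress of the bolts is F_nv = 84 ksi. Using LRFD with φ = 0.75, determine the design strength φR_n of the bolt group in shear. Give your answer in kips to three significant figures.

A_b = π × 0.625² / 4 = 0.3068 in².
R_n = F_nv · A_b · n · n_s = 84 × 0.3068 × 8 × 1 = 206.2 kips.
Design strength φR_n = 0.75 × 206.2 = 155 kips.

155 kips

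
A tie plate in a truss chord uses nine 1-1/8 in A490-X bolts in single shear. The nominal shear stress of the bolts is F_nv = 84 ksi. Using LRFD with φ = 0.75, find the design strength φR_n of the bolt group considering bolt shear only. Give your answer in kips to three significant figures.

564 kips

A_b = π × 1.125² / 4 = 0.994 in².
R_n = F_nv · A_b · n · n_s = 84 × 0.994 × 9 × 1 = 751.5 kips.
Design strength φR_n = 0.75 × 751.5 = 564 kips.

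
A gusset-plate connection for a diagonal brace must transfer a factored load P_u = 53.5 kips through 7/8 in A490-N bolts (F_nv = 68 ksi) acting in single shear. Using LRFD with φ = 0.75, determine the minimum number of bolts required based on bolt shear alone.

A_b = π·0.875²/4 = 0.6013 in².
Per-bolt design strength φR_n = 0.75 × 68 × 0.6013 × 1 = 30.67 kips.
n ≥ 53.5 / 30.67 = 1.745 → use 2 bolts.

2 bolts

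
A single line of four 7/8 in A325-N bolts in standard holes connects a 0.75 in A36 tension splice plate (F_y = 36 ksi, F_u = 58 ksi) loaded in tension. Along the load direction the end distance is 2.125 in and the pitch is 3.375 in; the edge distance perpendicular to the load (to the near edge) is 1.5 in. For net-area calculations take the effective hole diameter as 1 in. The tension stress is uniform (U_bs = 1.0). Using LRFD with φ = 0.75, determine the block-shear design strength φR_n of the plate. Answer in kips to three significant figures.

Shear plane L_v = 2.125 + 3·3.375 = 12.25 in; A_gv = 12.25 × 0.75 = 9.188 in².
A_nv = (12.25 − 3.5·1) × 0.75 = 6.562 in².
A_nt = (1.5 − 0.5·1) × 0.75 = 0.75 in².
0.6 F_u A_nv = 228.4 kips; 0.6 F_y A_gv = 198.4 kips → shear yielding governs the shear term.
R_n = 198.4 + 1.0 × 58 × 0.75 = 241.9 kips.
Design strength φR_n = 0.75 × 241.9 = 181 kips.

181 kips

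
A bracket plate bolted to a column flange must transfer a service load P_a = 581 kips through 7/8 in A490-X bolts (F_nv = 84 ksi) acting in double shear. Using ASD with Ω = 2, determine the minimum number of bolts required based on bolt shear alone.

12 bolts

A_b = π·0.875²/4 = 0.6013 in².
Per-bolt allowable strength R_n/Ω = 84 × 0.6013 × 2 / 2 = 50.51 kips.
n ≥ 581 / 50.51 = 11.5 → use 12 bolts.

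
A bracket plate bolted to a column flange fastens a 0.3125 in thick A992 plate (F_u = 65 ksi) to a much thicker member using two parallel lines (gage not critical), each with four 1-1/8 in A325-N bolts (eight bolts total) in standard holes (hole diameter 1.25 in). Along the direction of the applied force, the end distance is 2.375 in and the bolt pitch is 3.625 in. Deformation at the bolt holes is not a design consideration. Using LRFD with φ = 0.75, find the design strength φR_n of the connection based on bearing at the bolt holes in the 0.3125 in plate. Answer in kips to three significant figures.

Per bolt r_n = 1.5 l_c t F_u ≤ 3.0 d t F_u; upper limit = 3.0 × 1.125 × 0.3125 × 65 = 68.55 kips.
Edge bolt: l_c = 2.375 − 1.25/2 = 1.75 in → 1.5 × 1.75 × 0.3125 × 65 = 53.32 → r_n = 53.32 kips.
Interior bolts: l_c = 3.625 − 1.25 = 2.375 in → 1.5 × 2.375 × 0.3125 × 65 = 72.36 → r_n = 68.55 kips.
R_n = 2 × 53.32 + 6 × 68.55 = 518 kips.
Design strength φR_n = 0.75 × 518 = 388 kips.

388 kips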